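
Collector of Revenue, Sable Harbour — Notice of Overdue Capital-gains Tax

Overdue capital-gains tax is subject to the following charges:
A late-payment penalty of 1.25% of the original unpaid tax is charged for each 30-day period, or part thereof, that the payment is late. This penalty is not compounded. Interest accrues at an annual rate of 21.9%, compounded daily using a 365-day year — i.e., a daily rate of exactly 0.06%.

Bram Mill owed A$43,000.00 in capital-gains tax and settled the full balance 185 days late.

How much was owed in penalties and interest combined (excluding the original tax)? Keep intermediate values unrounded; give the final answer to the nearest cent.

Penalty periods: ⌈185/30⌉ = 7; penalty = 7 × 1.25% × A$43,000.00 = A$3,762.50
Interest: A$43,000.00 × ((1 + 0.0006)^185 − 1) = A$43,000.00 × 0.11735771… = A$5,046.3817…
Penalties + interest = A$3,762.5000 + A$5,046.3817… = A$8,808.88

A$8,808.88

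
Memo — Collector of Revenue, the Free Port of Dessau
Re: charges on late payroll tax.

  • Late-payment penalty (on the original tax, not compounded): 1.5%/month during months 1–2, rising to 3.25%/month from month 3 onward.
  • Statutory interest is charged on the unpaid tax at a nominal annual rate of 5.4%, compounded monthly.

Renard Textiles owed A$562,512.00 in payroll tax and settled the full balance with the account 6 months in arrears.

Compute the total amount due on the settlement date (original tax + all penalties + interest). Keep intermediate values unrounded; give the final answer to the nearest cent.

Penalty, months 1–2: 2 × 1.5% × A$562,512.00 = A$16,875.36
Penalty, months 3–6: 4 × 3.25% × A$562,512.00 = A$73,126.56
Interest (5.4%/yr ÷ 12 = 0.45%/month): A$562,512.00 × ((1 + 0.0045)^6 − 1) = A$15,359.7157…
Total = A$562,512.00 + A$90,001.9200 + A$15,359.7157… = A$667,873.64

A$667,873.64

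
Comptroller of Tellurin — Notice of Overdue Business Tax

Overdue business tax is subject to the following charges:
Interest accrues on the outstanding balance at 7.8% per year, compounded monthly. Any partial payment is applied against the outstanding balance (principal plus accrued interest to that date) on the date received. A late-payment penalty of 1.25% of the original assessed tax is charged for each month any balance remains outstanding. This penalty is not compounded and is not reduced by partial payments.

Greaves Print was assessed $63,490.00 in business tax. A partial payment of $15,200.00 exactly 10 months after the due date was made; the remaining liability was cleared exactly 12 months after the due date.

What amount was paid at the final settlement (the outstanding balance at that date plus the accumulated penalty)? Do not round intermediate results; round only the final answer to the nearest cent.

Monthly rate = 7.8% ÷ 12 = 0.65%
Balance at month 10: $63,490.0000 × (1 + 0.0065)^10 = $67,739.6767…
After $15,200.00 payment: $67,739.6767… − $15,200.00 = $52,539.6767…
Balance at month 12: $52,539.6767… × (1 + 0.0065)^2 = $53,224.9123…
Penalty: 12 × 1.25% × $63,490.00 = $9,523.50
Final settlement = outstanding balance + penalty = $53,224.9123… + $9,523.50 = $62,748.41

$62,748.41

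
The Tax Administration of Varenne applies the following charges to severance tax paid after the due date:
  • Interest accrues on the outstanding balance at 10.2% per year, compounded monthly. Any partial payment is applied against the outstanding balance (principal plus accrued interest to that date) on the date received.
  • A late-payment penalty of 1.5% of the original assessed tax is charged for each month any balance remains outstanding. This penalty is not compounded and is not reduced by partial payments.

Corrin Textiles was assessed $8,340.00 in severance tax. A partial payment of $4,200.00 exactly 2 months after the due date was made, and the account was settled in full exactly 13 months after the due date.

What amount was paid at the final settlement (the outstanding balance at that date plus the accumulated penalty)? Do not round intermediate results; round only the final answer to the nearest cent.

Monthly rate = 10.2% ÷ 12 = 0.85%
Balance at month 2: $8,340.0000 × (1 + 0.0085)^2 = $8,482.3826…
After $4,200.00 payment: $8,482.3826… − $4,200.00 = $4,282.3826…
Balance at month 13: $4,282.3826… × (1 + 0.0085)^11 = $4,700.2439…
Penalty: 13 × 1.5% × $8,340.00 = $1,626.30
Final settlement = outstanding balance + penalty = $4,700.2439… + $1,626.30 = $6,326.54

$6,326.54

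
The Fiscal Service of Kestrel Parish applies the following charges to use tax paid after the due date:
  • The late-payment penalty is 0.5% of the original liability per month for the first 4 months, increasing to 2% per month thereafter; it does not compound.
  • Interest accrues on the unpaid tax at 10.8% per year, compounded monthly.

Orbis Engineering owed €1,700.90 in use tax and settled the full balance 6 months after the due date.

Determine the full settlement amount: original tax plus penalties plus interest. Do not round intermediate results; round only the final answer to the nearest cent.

€1,896.89

Penalty, months 1–4: 4 × 0.5% × €1,700.90 = €34.02…
Penalty, months 5–6: 2 × 2% × €1,700.90 = €68.04…
Interest (10.8%/yr ÷ 12 = 0.9%/month): €1,700.90 × ((1 + 0.009)^6 − 1) = €93.9402…
Total = €1,700.90 + €102.0540 + €93.9402… = €1,896.89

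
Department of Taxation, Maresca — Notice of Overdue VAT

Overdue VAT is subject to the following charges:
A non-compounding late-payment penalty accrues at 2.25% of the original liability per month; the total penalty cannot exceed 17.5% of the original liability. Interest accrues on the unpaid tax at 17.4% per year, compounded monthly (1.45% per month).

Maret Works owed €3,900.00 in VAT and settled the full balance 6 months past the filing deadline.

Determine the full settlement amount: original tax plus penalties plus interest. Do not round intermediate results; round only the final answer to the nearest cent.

Penalty: 6 × 2.25% × €3,900.00 = €526.50 (below the 17.5% cap of €682.50)
Interest: €3,900.00 × ((1 + 0.0145)^6 − 1) = €3,900.00 × 0.0902154… = €351.8400…
Total = €3,900.00 + €526.5000 + €351.8400… = €4,778.34

€4,778.34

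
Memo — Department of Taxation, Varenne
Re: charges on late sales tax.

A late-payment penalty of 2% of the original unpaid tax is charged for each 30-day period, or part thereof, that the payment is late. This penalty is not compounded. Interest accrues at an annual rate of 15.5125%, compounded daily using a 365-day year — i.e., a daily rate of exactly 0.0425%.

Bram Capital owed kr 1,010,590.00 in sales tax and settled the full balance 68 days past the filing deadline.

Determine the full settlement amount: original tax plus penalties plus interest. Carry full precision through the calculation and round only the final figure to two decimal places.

Penalty periods: ⌈68/30⌉ = 3; penalty = 3 × 2% × kr 1,010,590.00 = kr 60,635.40
Interest: kr 1,010,590.00 × ((1 + 0.000425)^68 − 1) = kr 1,010,590.00 × 0.02931534… = kr 29,625.7871…
Total = kr 1,010,590.00 + kr 60,635.4000 + kr 29,625.7871… = kr 1,100,851.19

kr 1,100,851.19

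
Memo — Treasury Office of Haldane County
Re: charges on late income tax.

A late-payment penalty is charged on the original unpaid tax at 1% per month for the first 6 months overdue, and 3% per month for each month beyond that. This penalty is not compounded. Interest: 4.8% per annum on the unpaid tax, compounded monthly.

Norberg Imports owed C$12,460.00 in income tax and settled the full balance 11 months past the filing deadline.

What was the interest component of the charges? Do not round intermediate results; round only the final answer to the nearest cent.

C$559.34

Interest (4.8%/yr ÷ 12 = 0.4%/month): C$12,460.00 × ((1 + 0.004)^11 − 1) = C$559.3374…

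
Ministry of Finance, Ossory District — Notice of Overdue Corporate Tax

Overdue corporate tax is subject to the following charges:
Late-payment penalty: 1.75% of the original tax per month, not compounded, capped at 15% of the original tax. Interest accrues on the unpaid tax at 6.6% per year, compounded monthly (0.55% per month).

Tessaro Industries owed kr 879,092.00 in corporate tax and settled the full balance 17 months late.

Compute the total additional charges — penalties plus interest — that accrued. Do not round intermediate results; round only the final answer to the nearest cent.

Penalty (uncapped): 17 × 1.75% × kr 879,092.00 = kr 261,529.87; cap = 15% × kr 879,092.00 = kr 131,863.80 → penalty = kr 131,863.80
Interest: kr 879,092.00 × ((1 + 0.0055)^17 − 1) = kr 879,092.00 × 0.0977293… = kr 85,913.0848…
Penalties + interest = kr 131,863.8000 + kr 85,913.0848… = kr 217,776.88

kr 217,776.88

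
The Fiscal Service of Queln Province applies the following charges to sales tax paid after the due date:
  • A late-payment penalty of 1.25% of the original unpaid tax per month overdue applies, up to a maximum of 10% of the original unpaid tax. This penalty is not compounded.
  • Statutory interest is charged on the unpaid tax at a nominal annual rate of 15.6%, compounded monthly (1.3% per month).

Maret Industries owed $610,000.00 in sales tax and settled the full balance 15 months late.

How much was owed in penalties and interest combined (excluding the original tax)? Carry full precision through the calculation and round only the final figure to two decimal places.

Penalty (uncapped): 15 × 1.25% × $610,000.00 = $114,375.00; cap = 10% × $610,000.00 = $61,000.00 → penalty = $61,000.00
Interest: $610,000.00 × ((1 + 0.013)^15 − 1) = $610,000.00 × 0.2137848… = $130,408.7038…
Penalties + interest = $61,000.0000 + $130,408.7038… = $191,408.70

$191,408.70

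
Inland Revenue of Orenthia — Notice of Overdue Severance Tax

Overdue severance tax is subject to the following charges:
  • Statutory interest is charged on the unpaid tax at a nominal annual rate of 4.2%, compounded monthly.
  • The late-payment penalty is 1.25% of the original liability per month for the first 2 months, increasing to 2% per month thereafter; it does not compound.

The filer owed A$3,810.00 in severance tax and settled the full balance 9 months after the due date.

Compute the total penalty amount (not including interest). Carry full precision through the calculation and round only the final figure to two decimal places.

Penalty, months 1–2: 2 × 1.25% × A$3,810.00 = A$95.25
Penalty, months 3–9: 7 × 2% × A$3,810.00 = A$533.40
Total penalty = A$95.25 + A$533.40 = A$628.65

A$628.65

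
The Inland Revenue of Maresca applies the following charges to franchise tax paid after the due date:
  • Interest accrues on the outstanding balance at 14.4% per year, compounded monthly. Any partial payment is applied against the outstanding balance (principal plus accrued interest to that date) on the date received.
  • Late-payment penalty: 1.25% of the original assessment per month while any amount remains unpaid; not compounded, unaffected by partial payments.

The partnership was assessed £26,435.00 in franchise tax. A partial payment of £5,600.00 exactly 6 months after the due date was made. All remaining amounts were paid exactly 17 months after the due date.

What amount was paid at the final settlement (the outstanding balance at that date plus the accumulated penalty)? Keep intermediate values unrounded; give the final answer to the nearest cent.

£31,610.10

Monthly rate = 14.4% ÷ 12 = 1.2%
Balance at month 6: £26,435.0000 × (1 + 0.012)^6 = £28,396.3415…
After £5,600.00 payment: £28,396.3415… − £5,600.00 = £22,796.3415…
Balance at month 17: £22,796.3415… × (1 + 0.012)^11 = £25,992.6639…
Penalty: 17 × 1.25% × £26,435.00 = £5,617.44…
Final settlement = outstanding balance + penalty = £25,992.6639… + £5,617.44… = £31,610.10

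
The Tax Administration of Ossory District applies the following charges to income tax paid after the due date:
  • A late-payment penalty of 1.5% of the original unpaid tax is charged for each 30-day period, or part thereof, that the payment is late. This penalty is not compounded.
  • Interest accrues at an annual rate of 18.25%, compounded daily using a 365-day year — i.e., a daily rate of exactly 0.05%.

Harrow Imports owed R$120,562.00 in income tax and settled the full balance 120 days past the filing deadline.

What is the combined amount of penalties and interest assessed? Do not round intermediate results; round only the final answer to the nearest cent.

Penalty periods: ⌈120/30⌉ = 4; penalty = 4 × 1.5% × R$120,562.00 = R$7,233.72
Interest: R$120,562.00 × ((1 + 0.0005)^120 − 1) = R$120,562.00 × 0.06182062… = R$7,453.2181…
Penalties + interest = R$7,233.7200 + R$7,453.2181… = R$14,686.94

R$14,686.94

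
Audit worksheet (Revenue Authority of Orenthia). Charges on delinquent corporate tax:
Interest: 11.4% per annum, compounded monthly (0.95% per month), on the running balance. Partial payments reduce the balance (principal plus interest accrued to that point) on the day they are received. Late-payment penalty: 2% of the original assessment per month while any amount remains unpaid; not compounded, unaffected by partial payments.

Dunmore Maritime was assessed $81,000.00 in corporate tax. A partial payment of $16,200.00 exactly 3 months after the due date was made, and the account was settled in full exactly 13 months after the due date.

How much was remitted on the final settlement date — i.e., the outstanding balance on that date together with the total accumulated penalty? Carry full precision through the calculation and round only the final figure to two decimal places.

Balance at month 3: $81,000.0000 × (1 + 0.0095)^3 = $83,330.5002…
After $16,200.00 payment: $83,330.5002… − $16,200.00 = $67,130.5002…
Balance at month 13: $67,130.5002… × (1 + 0.0095)^10 = $73,787.5543…
Penalty: 13 × 2% × $81,000.00 = $21,060.00
Final settlement = outstanding balance + penalty = $73,787.5543… + $21,060.00 = $94,847.55

$94,847.55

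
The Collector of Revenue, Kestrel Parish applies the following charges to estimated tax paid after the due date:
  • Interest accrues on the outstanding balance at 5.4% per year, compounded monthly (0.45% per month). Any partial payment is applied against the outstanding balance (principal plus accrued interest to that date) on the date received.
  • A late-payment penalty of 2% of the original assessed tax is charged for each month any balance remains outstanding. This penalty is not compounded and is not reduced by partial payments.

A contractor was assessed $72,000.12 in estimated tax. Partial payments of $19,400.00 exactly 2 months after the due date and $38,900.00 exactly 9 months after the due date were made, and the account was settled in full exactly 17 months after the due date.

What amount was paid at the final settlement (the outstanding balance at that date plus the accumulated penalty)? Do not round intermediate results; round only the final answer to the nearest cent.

$41,116.77

Balance at month 2: $72,000.1200 × (1 + 0.0045)^2 = $72,649.5791…
After $19,400.00 payment: $72,649.5791… − $19,400.00 = $53,249.5791…
Balance at month 9: $53,249.5791… × (1 + 0.0045)^7 = $54,949.7558…
After $38,900.00 payment: $54,949.7558… − $38,900.00 = $16,049.7558…
Balance at month 17: $16,049.7558… × (1 + 0.0045)^8 = $16,636.7296…
Penalty: 17 × 2% × $72,000.12 = $24,480.04…
Final settlement = outstanding balance + penalty = $16,636.7296… + $24,480.04… = $41,116.77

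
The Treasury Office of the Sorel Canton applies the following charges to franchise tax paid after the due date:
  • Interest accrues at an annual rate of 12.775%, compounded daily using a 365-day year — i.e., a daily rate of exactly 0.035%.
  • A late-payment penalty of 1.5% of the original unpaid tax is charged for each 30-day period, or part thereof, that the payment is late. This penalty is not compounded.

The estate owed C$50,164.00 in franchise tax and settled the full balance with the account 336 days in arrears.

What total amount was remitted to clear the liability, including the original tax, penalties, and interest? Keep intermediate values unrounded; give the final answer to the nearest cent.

C$65,452.53

Penalty periods: ⌈336/30⌉ = 12; penalty = 12 × 1.5% × C$50,164.00 = C$9,029.52
Interest: C$50,164.00 × ((1 + 0.00035)^336 − 1) = C$50,164.00 × 0.12477096… = C$6,259.0105…
Total = C$50,164.00 + C$9,029.5200 + C$6,259.0105… = C$65,452.53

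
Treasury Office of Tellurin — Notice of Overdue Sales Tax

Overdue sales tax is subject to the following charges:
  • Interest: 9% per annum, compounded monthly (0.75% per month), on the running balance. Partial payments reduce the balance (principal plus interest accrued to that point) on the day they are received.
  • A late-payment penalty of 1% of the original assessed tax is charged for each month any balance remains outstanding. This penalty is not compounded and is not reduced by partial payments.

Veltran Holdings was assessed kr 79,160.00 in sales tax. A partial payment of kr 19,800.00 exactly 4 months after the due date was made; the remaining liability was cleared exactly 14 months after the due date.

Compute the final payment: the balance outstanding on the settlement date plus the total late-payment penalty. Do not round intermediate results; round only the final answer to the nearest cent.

Balance at month 4: kr 79,160.0000 × (1 + 0.0075)^4 = kr 81,561.6503…
After kr 19,800.00 payment: kr 81,561.6503… − kr 19,800.00 = kr 61,761.6503…
Balance at month 14: kr 61,761.6503… × (1 + 0.0075)^10 = kr 66,553.2764…
Penalty: 14 × 1% × kr 79,160.00 = kr 11,082.40
Final settlement = outstanding balance + penalty = kr 66,553.2764… + kr 11,082.40 = kr 77,635.68

kr 77,635.68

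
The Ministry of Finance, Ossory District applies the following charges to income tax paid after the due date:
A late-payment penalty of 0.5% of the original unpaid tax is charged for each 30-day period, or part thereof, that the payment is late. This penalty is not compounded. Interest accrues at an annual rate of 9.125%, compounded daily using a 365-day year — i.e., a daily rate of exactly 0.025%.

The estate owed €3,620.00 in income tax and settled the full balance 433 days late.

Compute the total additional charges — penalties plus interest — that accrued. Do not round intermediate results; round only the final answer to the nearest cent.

Penalty periods: ⌈433/30⌉ = 15; penalty = 15 × 0.5% × €3,620.00 = €271.50
Interest: €3,620.00 × ((1 + 0.00025)^433 − 1) = €3,620.00 × 0.11431122… = €413.8066…
Penalties + interest = €271.5000 + €413.8066… = €685.31

€685.31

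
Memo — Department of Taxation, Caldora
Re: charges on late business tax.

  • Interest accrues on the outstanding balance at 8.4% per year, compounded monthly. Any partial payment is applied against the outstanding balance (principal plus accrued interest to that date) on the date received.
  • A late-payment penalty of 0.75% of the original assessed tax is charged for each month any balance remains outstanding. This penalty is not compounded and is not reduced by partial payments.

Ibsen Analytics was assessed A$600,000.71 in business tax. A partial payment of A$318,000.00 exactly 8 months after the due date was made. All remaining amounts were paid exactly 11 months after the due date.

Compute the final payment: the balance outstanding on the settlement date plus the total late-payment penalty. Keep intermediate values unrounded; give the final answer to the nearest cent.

Monthly rate = 8.4% ÷ 12 = 0.7%
Balance at month 8: A$600,000.7100 × (1 + 0.007)^8 = A$634,435.5770…
After A$318,000.00 payment: A$634,435.5770… − A$318,000.00 = A$316,435.5770…
Balance at month 11: A$316,435.5770… × (1 + 0.007)^3 = A$323,127.3486…
Penalty: 11 × 0.75% × A$600,000.71 = A$49,500.06…
Final settlement = outstanding balance + penalty = A$323,127.3486… + A$49,500.06… = A$372,627.41

A$372,627.41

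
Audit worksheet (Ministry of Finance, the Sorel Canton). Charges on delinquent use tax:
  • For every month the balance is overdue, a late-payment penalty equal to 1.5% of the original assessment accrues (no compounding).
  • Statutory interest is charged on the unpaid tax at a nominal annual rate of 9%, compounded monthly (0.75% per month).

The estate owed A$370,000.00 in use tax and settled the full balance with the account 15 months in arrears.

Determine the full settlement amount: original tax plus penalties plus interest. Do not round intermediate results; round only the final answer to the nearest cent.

Late-payment penalty = 1.5% × A$370,000.00 × 15 mo = A$83,250.00
Interest: A$370,000.00 × ((1 + 0.0075)^15 − 1) = A$370,000.00 × 0.1186026… = A$43,882.9599…
Total = A$370,000.00 + A$83,250.0000 + A$43,882.9599… = A$497,132.96

A$497,132.96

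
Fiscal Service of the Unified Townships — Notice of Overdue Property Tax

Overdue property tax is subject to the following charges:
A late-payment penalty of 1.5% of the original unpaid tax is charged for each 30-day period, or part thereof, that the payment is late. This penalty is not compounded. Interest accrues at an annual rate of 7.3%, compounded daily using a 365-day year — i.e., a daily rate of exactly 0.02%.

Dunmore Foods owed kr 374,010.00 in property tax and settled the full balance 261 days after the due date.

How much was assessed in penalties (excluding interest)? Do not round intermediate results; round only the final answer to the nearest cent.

kr 50,491.35

Penalty periods: ⌈261/30⌉ = 9; penalty = 9 × 1.5% × kr 374,010.00 = kr 50,491.35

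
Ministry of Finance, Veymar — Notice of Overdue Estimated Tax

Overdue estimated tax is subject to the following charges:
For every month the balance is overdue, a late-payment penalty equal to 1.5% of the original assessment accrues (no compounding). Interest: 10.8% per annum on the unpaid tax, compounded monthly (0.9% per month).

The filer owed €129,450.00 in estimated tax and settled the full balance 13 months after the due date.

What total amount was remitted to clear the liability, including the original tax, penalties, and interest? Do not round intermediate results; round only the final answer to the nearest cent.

Late-payment penalty: 13 × 1.5% × €129,450.00 = €25,242.75
Interest: €129,450.00 × ((1 + 0.009)^13 − 1) = €129,450.00 × 0.1235313… = €15,991.1219…
Total = €129,450.00 + €25,242.7500 + €15,991.1219… = €170,683.87

€170,683.87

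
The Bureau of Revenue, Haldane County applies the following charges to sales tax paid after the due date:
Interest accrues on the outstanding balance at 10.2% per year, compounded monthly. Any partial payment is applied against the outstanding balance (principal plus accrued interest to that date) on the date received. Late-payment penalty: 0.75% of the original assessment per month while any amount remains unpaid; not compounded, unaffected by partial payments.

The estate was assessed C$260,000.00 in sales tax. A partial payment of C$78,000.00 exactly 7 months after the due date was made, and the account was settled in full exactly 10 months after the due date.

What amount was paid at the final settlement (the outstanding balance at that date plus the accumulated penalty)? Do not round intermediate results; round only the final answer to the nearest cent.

Monthly rate = 10.2% ÷ 12 = 0.85%
Balance at month 7: C$260,000.0000 × (1 + 0.0085)^7 = C$275,870.1213…
After C$78,000.00 payment: C$275,870.1213… − C$78,000.00 = C$197,870.1213…
Balance at month 10: C$197,870.1213… × (1 + 0.0085)^3 = C$202,958.8192…
Penalty: 10 × 0.75% × C$260,000.00 = C$19,500.00
Final settlement = outstanding balance + penalty = C$202,958.8192… + C$19,500.00 = C$222,458.82

C$222,458.82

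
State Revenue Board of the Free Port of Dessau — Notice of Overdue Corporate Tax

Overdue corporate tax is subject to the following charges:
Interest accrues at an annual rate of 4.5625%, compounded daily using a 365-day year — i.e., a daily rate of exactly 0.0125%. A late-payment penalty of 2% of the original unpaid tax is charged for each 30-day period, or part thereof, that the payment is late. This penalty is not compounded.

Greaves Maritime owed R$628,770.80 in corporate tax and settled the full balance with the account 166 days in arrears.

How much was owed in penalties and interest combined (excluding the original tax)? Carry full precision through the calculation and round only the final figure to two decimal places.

Penalty periods: ⌈166/30⌉ = 6; penalty = 6 × 2% × R$628,770.80 = R$75,452.50…
Interest: R$628,770.80 × ((1 + 0.000125)^166 − 1) = R$628,770.80 × 0.02096545… = R$13,182.4653…
Penalties + interest = R$75,452.4960 + R$13,182.4653… = R$88,634.96

R$88,634.96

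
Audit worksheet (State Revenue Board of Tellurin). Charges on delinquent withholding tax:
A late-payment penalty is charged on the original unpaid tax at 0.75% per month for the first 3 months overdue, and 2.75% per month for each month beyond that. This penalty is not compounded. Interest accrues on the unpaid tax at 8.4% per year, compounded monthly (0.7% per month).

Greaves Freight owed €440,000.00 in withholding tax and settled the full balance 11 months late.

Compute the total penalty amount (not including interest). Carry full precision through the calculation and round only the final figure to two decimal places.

Penalty, months 1–3: 3 × 0.75% × €440,000.00 = €9,900.00
Penalty, months 4–11: 8 × 2.75% × €440,000.00 = €96,800.00
Total penalty = €9,900.00 + €96,800.00 = €106,700.00

€106,700.00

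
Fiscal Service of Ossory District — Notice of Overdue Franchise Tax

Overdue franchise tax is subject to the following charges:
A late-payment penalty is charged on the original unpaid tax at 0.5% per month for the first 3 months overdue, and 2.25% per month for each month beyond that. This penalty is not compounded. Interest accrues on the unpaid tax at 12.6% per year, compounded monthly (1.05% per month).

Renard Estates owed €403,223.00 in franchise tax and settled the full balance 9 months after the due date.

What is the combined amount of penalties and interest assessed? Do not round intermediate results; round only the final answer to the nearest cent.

Penalty, months 1–3: 3 × 0.5% × €403,223.00 = €6,048.35…
Penalty, months 4–9: 6 × 2.25% × €403,223.00 = €54,435.11…
Interest: €403,223.00 × ((1 + 0.0105)^9 − 1) = €403,223.00 × 0.0985678… = €39,744.7993…
Penalties + interest = €60,483.4500 + €39,744.7993… = €100,228.25

€100,228.25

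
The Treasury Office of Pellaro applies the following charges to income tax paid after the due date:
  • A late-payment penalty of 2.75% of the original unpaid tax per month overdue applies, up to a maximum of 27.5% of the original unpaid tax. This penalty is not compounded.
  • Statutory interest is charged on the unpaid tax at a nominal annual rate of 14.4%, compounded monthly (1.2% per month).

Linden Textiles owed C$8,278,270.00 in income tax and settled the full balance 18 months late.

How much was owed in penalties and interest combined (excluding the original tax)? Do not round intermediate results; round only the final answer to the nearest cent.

Penalty (uncapped): 18 × 2.75% × C$8,278,270.00 = C$4,097,743.65; cap = 27.5% × C$8,278,270.00 = C$2,276,524.25 → penalty = C$2,276,524.25
Interest: C$8,278,270.00 × ((1 + 0.012)^18 − 1) = C$8,278,270.00 × 0.2395077… = C$1,982,709.3145…
Penalties + interest = C$2,276,524.2500 + C$1,982,709.3145… = C$4,259,233.56

C$4,259,233.56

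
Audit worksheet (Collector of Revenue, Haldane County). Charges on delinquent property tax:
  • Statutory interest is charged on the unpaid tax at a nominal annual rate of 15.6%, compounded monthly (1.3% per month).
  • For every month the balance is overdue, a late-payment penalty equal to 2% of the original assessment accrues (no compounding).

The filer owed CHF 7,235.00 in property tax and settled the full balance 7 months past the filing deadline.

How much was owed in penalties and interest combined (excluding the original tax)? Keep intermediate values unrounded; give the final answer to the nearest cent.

Late-payment penalty: 7 × 2% × CHF 7,235.00 = CHF 1,012.90
Interest: CHF 7,235.00 × ((1 + 0.013)^7 − 1) = CHF 7,235.00 × 0.0946269… = CHF 684.6256…
Penalties + interest = CHF 1,012.9000 + CHF 684.6256… = CHF 1,697.53

CHF 1,697.53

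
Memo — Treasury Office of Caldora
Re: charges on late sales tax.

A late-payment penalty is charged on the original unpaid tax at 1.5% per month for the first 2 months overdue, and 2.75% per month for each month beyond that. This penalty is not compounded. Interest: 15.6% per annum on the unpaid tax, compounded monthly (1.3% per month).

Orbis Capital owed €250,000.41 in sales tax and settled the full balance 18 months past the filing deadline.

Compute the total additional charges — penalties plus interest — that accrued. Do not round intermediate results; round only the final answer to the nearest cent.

Penalty, months 1–2: 2 × 1.5% × €250,000.41 = €7,500.01…
Penalty, months 3–18: 16 × 2.75% × €250,000.41 = €110,000.18…
Interest: €250,000.41 × ((1 + 0.013)^18 − 1) = €250,000.41 × 0.2617404… = €65,435.2127…
Penalties + interest = €117,500.1927 + €65,435.2127… = €182,935.41

€182,935.41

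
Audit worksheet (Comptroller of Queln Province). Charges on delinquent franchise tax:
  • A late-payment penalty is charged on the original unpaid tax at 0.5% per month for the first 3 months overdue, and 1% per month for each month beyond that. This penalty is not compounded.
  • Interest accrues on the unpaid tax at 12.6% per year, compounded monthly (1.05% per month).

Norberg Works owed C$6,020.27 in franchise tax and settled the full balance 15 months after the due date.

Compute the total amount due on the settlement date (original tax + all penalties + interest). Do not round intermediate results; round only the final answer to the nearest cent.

C$7,854.16

Penalty, months 1–3: 3 × 0.5% × C$6,020.27 = C$90.30…
Penalty, months 4–15: 12 × 1% × C$6,020.27 = C$722.43…
Interest: C$6,020.27 × ((1 + 0.0105)^15 − 1) = C$6,020.27 × 0.1696200… = C$1,021.1579…
Total = C$6,020.27 + C$812.7365… + C$1,021.1579… = C$7,854.16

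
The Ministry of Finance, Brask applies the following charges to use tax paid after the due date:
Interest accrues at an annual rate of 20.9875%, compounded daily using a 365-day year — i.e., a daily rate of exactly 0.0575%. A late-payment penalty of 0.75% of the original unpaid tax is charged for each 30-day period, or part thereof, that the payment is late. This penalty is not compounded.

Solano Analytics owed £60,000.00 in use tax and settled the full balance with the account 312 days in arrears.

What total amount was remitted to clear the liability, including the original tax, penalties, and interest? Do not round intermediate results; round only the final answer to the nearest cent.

Penalty periods: ⌈312/30⌉ = 11; penalty = 11 × 0.75% × £60,000.00 = £4,950.00
Interest: £60,000.00 × ((1 + 0.000575)^312 − 1) = £60,000.00 × 0.19643756… = £11,786.2537…
Total = £60,000.00 + £4,950.0000 + £11,786.2537… = £76,736.25

£76,736.25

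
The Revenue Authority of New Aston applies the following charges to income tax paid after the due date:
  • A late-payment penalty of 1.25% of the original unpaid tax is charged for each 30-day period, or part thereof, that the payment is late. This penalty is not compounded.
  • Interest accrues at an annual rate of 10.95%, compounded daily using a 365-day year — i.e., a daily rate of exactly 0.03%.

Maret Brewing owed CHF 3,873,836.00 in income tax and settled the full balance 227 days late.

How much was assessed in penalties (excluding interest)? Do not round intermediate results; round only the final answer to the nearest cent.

CHF 387,383.60

Penalty periods: ⌈227/30⌉ = 8; penalty = 8 × 1.25% × CHF 3,873,836.00 = CHF 387,383.60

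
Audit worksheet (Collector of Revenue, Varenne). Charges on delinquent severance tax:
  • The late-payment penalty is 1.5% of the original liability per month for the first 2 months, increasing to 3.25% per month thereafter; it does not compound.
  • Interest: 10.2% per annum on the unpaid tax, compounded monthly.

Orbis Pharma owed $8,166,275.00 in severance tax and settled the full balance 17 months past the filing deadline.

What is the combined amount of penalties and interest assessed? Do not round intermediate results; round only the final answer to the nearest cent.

Penalty, months 1–2: 2 × 1.5% × $8,166,275.00 = $244,988.25
Penalty, months 3–17: 15 × 3.25% × $8,166,275.00 = $3,981,059.06…
Interest (10.2%/yr ÷ 12 = 0.85%/month): $8,166,275.00 × ((1 + 0.0085)^17 − 1) = $1,263,782.5695…
Penalties + interest = $4,226,047.3125 + $1,263,782.5695… = $5,489,829.88

$5,489,829.88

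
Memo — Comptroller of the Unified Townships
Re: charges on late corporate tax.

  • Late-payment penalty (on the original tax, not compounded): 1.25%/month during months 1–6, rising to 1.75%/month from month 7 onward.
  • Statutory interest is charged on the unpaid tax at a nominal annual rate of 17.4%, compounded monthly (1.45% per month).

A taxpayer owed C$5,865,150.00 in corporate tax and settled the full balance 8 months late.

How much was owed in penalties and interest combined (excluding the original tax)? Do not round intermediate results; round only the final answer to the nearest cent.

C$1,361,071.71

Penalty, months 1–6: 6 × 1.25% × C$5,865,150.00 = C$439,886.25
Penalty, months 7–8: 2 × 1.75% × C$5,865,150.00 = C$205,280.25
Interest: C$5,865,150.00 × ((1 + 0.0145)^8 − 1) = C$5,865,150.00 × 0.1220609… = C$715,905.2150…
Penalties + interest = C$645,166.5000 + C$715,905.2150… = C$1,361,071.71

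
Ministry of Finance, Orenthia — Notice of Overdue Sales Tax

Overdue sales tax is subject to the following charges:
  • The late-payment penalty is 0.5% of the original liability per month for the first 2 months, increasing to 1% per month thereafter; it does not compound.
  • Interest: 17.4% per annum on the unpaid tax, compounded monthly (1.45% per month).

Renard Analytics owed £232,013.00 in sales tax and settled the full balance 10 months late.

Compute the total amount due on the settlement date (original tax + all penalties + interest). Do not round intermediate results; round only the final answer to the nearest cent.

Penalty, months 1–2: 2 × 0.5% × £232,013.00 = £2,320.13
Penalty, months 3–10: 8 × 1% × £232,013.00 = £18,561.04
Interest: £232,013.00 × ((1 + 0.0145)^10 − 1) = £232,013.00 × 0.1548365… = £35,924.0882…
Total = £232,013.00 + £20,881.1700 + £35,924.0882… = £288,818.26

£288,818.26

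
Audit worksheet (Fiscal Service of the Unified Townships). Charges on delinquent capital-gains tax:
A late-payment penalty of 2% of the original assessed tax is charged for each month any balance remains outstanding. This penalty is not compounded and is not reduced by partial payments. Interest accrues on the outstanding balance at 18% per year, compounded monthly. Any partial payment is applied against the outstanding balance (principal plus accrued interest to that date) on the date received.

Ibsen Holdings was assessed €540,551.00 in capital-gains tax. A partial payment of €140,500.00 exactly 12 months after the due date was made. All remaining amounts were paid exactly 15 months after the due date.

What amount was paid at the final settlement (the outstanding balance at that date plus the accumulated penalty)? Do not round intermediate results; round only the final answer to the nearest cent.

Monthly rate = 18% ÷ 12 = 1.5%
Balance at month 12: €540,551.0000 × (1 + 0.015)^12 = €646,292.5982…
After €140,500.00 payment: €646,292.5982… − €140,500.00 = €505,792.5982…
Balance at month 15: €505,792.5982… × (1 + 0.015)^3 = €528,896.3822…
Penalty: 15 × 2% × €540,551.00 = €162,165.30
Final settlement = outstanding balance + penalty = €528,896.3822… + €162,165.30 = €691,061.68

€691,061.68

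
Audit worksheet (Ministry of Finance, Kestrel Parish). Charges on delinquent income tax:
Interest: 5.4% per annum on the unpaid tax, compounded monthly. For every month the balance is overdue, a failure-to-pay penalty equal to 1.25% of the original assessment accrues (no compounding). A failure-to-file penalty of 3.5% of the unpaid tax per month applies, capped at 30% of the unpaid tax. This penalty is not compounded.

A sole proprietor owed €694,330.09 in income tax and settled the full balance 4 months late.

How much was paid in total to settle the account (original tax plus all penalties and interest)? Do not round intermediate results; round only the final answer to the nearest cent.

€838,835.36

Failure-to-file: 4 × 3.5% × €694,330.09 = €97,206.21… (under the 30% cap)
Failure-to-pay penalty: 4 × 1.25% × €694,330.09 = €34,716.50…
Interest (5.4%/yr ÷ 12 = 0.45%/month): €694,330.09 × ((1 + 0.0045)^4 − 1) = €12,582.5561…
Total = €694,330.09 + €131,922.7171 + €12,582.5561… = €838,835.36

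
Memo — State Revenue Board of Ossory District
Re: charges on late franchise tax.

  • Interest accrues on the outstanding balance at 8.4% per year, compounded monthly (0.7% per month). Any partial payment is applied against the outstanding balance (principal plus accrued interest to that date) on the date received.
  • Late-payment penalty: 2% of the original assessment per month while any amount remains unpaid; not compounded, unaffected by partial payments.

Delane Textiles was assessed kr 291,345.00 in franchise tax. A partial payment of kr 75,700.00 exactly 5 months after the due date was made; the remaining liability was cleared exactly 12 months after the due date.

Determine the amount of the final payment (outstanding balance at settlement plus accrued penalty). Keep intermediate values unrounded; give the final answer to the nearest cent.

Balance at month 5: kr 291,345.0000 × (1 + 0.007)^5 = kr 301,685.8369…
After kr 75,700.00 payment: kr 301,685.8369… − kr 75,700.00 = kr 225,985.8369…
Balance at month 12: kr 225,985.8369… × (1 + 0.007)^7 = kr 237,294.4143…
Penalty: 12 × 2% × kr 291,345.00 = kr 69,922.80
Final settlement = outstanding balance + penalty = kr 237,294.4143… + kr 69,922.80 = kr 307,217.21

kr 307,217.21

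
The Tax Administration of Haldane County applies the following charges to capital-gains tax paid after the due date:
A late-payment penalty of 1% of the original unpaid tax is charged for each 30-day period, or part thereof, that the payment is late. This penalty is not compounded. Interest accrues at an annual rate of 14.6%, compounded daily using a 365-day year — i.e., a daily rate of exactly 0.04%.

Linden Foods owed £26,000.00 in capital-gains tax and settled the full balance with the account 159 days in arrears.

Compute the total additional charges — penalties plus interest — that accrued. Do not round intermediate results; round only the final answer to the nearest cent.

£3,266.96

Penalty periods: ⌈159/30⌉ = 6; penalty = 6 × 1% × £26,000.00 = £1,560.00
Interest: £26,000.00 × ((1 + 0.0004)^159 − 1) = £26,000.00 × 0.06565250… = £1,706.9649…
Penalties + interest = £1,560.0000 + £1,706.9649… = £3,266.96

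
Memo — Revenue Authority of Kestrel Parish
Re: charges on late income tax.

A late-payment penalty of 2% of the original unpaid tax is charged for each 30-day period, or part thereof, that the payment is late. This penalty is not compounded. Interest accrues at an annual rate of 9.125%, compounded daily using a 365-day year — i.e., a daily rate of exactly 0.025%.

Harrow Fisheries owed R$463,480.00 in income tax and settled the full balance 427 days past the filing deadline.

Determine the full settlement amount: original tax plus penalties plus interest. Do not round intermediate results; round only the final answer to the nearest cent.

Penalty periods: ⌈427/30⌉ = 15; penalty = 15 × 2% × R$463,480.00 = R$139,044.00
Interest: R$463,480.00 × ((1 + 0.00025)^427 − 1) = R$463,480.00 × 0.11264121… = R$52,206.9486…
Total = R$463,480.00 + R$139,044.0000 + R$52,206.9486… = R$654,730.95

R$654,730.95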